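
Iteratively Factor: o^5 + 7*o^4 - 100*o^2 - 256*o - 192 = (o - 4)*(o^4 + 11*o^3 + 44*o^2 + 76*o + 48) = (o - 4)*(o + 4)*(o^3 + 7*o^2 + 16*o + 12) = (o - 4)*(o + 3)*(o + 4)*(o^2 + 4*o + 4) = (o - 4)*(o + 2)*(o + 3)*(o + 4)*(o + 2)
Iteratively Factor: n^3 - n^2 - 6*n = (n + 2)*(n^2 - 3*n) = n*(n + 2)*(n - 3)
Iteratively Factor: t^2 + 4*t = (t + 4)*(t)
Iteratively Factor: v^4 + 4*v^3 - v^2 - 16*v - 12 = (v + 1)*(v^3 + 3*v^2 - 4*v - 12) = (v - 2)*(v + 1)*(v^2 + 5*v + 6) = (v - 2)*(v + 1)*(v + 3)*(v + 2)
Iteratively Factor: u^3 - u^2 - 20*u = (u)*(u^2 - u - 20) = u*(u + 4)*(u - 5)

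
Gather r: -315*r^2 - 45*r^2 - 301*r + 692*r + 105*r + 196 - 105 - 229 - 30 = -360*r^2 + 496*r - 168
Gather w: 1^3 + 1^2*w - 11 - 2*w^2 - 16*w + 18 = -2*w^2 - 15*w + 8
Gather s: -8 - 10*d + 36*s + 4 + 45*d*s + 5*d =-5*d + s*(45*d + 36) - 4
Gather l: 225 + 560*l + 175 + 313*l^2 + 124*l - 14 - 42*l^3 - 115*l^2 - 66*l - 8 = -42*l^3 + 198*l^2 + 618*l + 378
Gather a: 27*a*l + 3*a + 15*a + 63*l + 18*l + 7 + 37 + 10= a*(27*l + 18) + 81*l + 54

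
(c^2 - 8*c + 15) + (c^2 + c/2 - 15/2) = 2*c^2 - 15*c/2 + 15/2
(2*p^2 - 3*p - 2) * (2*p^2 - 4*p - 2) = 4*p^4 - 14*p^3 + 4*p^2 + 14*p + 4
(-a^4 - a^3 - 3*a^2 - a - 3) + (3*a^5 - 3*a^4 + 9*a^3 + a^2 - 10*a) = 3*a^5 - 4*a^4 + 8*a^3 - 2*a^2 - 11*a - 3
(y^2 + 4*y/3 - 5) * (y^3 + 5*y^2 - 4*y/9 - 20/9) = y^5 + 19*y^4/3 + 11*y^3/9 - 751*y^2/27 - 20*y/27 + 100/9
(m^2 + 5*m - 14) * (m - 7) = m^3 - 2*m^2 - 49*m + 98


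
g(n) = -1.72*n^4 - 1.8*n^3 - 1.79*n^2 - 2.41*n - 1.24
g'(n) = -6.88*n^3 - 5.4*n^2 - 3.58*n - 2.41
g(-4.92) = -826.17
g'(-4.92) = 703.87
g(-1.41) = -3.15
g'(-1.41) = 11.19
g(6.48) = -3614.49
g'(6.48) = -2124.39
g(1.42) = -20.42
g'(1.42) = -38.08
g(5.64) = -2135.09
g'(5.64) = -1428.69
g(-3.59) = -218.07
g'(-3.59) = 259.17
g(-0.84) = -0.27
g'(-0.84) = 0.86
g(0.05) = -1.37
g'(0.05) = -2.60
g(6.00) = -2698.06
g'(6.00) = -1704.37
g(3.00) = -212.50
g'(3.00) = -247.51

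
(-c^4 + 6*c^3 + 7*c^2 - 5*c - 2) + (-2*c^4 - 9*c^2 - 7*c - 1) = -3*c^4 + 6*c^3 - 2*c^2 - 12*c - 3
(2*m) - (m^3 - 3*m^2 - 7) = -m^3 + 3*m^2 + 2*m + 7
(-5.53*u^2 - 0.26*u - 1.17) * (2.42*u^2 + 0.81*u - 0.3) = -13.3826*u^4 - 5.1085*u^3 - 1.383*u^2 - 0.8697*u + 0.351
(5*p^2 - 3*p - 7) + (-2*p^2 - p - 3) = 3*p^2 - 4*p - 10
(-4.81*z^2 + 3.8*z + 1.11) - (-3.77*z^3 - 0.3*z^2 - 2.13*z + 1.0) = 3.77*z^3 - 4.51*z^2 + 5.93*z + 0.11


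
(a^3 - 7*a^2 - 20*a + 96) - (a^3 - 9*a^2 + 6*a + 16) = 2*a^2 - 26*a + 80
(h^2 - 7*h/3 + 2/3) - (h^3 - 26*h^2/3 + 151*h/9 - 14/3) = -h^3 + 29*h^2/3 - 172*h/9 + 16/3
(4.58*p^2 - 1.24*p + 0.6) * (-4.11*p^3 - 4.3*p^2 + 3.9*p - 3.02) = -18.8238*p^5 - 14.5976*p^4 + 20.728*p^3 - 21.2476*p^2 + 6.0848*p - 1.812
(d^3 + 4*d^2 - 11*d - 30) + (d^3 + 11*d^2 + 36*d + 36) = 2*d^3 + 15*d^2 + 25*d + 6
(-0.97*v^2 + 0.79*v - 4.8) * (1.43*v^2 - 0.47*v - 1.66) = -1.3871*v^4 + 1.5856*v^3 - 5.6251*v^2 + 0.9446*v + 7.968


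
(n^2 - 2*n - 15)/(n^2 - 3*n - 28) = (-n^2 + 2*n + 15)/(-n^2 + 3*n + 28)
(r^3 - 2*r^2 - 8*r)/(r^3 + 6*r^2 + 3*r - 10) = r*(r - 4)/(r^2 + 4*r - 5)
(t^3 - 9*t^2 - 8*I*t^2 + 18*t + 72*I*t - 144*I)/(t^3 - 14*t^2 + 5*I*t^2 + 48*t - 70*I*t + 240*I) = (t^2 - t*(3 + 8*I) + 24*I)/(t^2 + t*(-8 + 5*I) - 40*I)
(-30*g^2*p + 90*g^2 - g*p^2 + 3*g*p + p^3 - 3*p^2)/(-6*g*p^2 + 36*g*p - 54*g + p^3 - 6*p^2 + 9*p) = (5*g + p)/(p - 3)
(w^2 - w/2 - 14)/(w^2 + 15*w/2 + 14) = (w - 4)/(w + 4)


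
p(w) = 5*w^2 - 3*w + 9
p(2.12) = 25.11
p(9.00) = 387.00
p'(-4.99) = -52.90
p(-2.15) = 38.56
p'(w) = 10*w - 3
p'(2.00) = 17.00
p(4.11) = 81.13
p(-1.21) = 19.95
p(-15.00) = 1179.00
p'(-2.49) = -27.90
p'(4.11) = 38.10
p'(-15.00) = -153.00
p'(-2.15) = -24.50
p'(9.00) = 87.00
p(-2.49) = 47.47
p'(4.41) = 41.10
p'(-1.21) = -15.10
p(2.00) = 23.00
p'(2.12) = 18.20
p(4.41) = 93.01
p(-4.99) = 148.47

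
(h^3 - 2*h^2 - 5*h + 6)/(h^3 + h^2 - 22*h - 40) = (h^2 - 4*h + 3)/(h^2 - h - 20)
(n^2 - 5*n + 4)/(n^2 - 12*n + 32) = (n - 1)/(n - 8)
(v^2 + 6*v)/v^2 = (v + 6)/v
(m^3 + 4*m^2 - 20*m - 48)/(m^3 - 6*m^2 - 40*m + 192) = (m + 2)/(m - 8)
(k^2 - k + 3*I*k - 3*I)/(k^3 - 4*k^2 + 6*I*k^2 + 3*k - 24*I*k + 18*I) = (k + 3*I)/(k^2 + k*(-3 + 6*I) - 18*I)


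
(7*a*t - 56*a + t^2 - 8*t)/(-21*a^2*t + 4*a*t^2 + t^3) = (t - 8)/(t*(-3*a + t))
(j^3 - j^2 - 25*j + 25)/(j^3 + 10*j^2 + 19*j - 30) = (j - 5)/(j + 6)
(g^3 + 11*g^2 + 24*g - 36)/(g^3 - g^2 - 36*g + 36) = (g + 6)/(g - 6)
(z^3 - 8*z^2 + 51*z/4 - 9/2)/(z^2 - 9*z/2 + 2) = (z^2 - 15*z/2 + 9)/(z - 4)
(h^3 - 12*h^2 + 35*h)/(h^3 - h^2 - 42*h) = (h - 5)/(h + 6)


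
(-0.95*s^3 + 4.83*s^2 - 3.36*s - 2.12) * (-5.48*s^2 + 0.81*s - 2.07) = 5.206*s^5 - 27.2379*s^4 + 24.2916*s^3 - 1.1021*s^2 + 5.238*s + 4.3884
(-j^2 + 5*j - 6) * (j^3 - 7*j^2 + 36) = -j^5 + 12*j^4 - 41*j^3 + 6*j^2 + 180*j - 216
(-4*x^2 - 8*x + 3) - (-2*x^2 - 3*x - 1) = -2*x^2 - 5*x + 4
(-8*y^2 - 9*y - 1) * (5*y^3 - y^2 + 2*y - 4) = -40*y^5 - 37*y^4 - 12*y^3 + 15*y^2 + 34*y + 4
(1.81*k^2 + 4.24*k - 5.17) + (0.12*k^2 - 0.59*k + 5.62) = 1.93*k^2 + 3.65*k + 0.45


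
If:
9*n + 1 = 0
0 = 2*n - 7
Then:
No Solution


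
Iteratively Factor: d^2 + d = (d + 1)*(d)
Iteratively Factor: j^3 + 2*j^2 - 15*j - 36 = (j + 3)*(j^2 - j - 12) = (j - 4)*(j + 3)*(j + 3)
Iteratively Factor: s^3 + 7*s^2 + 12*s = (s + 3)*(s^2 + 4*s) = s*(s + 3)*(s + 4)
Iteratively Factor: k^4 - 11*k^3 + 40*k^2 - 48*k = (k - 4)*(k^3 - 7*k^2 + 12*k) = k*(k - 4)*(k^2 - 7*k + 12) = k*(k - 4)^2*(k - 3)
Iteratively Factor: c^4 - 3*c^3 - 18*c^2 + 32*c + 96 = (c + 2)*(c^3 - 5*c^2 - 8*c + 48) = (c - 4)*(c + 2)*(c^2 - c - 12) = (c - 4)*(c + 2)*(c + 3)*(c - 4)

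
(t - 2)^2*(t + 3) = t^3 - t^2 - 8*t + 12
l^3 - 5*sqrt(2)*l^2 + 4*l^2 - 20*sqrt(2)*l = l*(l + 4)*(l - 5*sqrt(2))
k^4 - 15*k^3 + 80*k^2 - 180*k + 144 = (k - 6)*(k - 4)*(k - 3)*(k - 2)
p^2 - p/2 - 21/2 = (p - 7/2)*(p + 3)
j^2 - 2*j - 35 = (j - 7)*(j + 5)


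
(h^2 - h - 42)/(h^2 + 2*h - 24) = (h - 7)/(h - 4)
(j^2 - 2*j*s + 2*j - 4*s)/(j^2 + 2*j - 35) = (j^2 - 2*j*s + 2*j - 4*s)/(j^2 + 2*j - 35)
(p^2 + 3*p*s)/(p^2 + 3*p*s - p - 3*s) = p/(p - 1)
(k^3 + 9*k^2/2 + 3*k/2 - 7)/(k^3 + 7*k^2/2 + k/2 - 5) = (2*k + 7)/(2*k + 5)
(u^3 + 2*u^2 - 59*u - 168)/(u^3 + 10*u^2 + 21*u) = (u - 8)/u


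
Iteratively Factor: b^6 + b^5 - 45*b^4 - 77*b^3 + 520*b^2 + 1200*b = (b - 5)*(b^5 + 6*b^4 - 15*b^3 - 152*b^2 - 240*b) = b*(b - 5)*(b^4 + 6*b^3 - 15*b^2 - 152*b - 240) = b*(b - 5)*(b + 4)*(b^3 + 2*b^2 - 23*b - 60) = b*(b - 5)*(b + 4)^2*(b^2 - 2*b - 15) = b*(b - 5)*(b + 3)*(b + 4)^2*(b - 5)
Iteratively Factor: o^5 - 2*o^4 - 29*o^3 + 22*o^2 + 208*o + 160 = (o - 4)*(o^4 + 2*o^3 - 21*o^2 - 62*o - 40) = (o - 4)*(o + 1)*(o^3 + o^2 - 22*o - 40) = (o - 4)*(o + 1)*(o + 2)*(o^2 - o - 20) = (o - 5)*(o - 4)*(o + 1)*(o + 2)*(o + 4)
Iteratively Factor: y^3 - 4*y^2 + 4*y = (y - 2)*(y^2 - 2*y) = (y - 2)^2*(y)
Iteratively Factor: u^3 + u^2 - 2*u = (u + 2)*(u^2 - u) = u*(u + 2)*(u - 1)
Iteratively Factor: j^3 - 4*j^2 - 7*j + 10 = (j + 2)*(j^2 - 6*j + 5) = (j - 5)*(j + 2)*(j - 1)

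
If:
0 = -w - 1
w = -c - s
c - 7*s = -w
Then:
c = 1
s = 0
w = -1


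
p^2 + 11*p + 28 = (p + 4)*(p + 7)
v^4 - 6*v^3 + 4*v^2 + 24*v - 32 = (v - 4)*(v - 2)^2*(v + 2)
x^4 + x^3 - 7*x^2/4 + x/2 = x*(x - 1/2)^2*(x + 2)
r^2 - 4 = (r - 2)*(r + 2)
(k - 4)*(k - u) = k^2 - k*u - 4*k + 4*u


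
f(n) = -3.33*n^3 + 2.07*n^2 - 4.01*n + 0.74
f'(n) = -9.99*n^2 + 4.14*n - 4.01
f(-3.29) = 154.92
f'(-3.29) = -125.76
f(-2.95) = 116.07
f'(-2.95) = -103.16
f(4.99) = -381.48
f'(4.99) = -232.10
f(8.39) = -1853.86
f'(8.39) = -672.49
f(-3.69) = 211.03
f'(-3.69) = -155.31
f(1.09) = -5.48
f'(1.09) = -11.37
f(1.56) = -13.12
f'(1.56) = -21.86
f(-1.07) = 11.48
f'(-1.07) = -19.88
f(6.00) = -668.08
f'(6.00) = -338.81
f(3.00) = -82.57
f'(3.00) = -81.50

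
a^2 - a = a*(a - 1)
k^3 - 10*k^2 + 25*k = k*(k - 5)^2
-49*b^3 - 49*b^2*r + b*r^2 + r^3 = (-7*b + r)*(b + r)*(7*b + r)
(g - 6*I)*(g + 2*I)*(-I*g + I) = -I*g^3 - 4*g^2 + I*g^2 + 4*g - 12*I*g + 12*I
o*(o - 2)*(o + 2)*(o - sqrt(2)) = o^4 - sqrt(2)*o^3 - 4*o^2 + 4*sqrt(2)*o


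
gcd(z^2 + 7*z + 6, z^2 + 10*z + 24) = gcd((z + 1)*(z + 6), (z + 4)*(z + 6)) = z + 6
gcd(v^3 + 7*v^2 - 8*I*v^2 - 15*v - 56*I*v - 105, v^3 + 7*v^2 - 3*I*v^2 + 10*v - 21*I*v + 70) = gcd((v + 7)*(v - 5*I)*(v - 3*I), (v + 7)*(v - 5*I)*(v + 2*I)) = v^2 + v*(7 - 5*I) - 35*I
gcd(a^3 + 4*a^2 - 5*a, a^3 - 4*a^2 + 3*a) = a^2 - a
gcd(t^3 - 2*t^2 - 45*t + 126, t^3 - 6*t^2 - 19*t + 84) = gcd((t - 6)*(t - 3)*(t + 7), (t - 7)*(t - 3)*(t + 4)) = t - 3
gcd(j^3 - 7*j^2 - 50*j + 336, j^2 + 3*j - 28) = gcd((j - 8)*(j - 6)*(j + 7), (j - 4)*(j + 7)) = j + 7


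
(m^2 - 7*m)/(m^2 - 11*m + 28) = m/(m - 4)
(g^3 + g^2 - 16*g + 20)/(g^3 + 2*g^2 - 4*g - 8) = (g^2 + 3*g - 10)/(g^2 + 4*g + 4)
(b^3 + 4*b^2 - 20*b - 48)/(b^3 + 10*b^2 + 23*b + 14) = (b^2 + 2*b - 24)/(b^2 + 8*b + 7)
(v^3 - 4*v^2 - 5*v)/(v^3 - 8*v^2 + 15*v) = (v + 1)/(v - 3)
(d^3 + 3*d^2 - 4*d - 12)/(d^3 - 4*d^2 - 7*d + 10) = (d^2 + d - 6)/(d^2 - 6*d + 5)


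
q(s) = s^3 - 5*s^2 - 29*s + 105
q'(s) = 3*s^2 - 10*s - 29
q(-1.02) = 128.32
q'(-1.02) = -15.68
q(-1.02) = 128.32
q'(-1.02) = -15.68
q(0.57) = 87.03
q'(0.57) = -33.73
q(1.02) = 71.28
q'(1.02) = -36.08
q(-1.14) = 130.08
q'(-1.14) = -13.70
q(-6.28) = -157.75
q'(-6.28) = 152.12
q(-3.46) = 104.06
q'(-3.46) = 41.51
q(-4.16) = 67.12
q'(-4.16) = 64.52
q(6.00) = -33.00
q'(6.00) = 19.00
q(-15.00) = -3960.00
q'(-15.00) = 796.00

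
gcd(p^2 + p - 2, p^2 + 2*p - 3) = p - 1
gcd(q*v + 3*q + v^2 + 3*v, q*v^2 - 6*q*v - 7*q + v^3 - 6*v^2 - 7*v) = q + v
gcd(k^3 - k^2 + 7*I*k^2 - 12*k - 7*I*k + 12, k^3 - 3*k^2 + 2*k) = k - 1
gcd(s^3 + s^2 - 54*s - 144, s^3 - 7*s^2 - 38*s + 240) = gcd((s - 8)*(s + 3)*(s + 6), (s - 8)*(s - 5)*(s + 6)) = s^2 - 2*s - 48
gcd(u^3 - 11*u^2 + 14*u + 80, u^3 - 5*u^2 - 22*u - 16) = u^2 - 6*u - 16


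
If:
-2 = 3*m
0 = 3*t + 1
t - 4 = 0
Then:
No Solution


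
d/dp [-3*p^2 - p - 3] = -6*p - 1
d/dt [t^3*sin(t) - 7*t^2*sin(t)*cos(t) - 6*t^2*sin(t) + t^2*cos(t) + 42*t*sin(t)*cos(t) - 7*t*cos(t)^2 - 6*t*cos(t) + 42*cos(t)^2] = t^3*cos(t) + 2*t^2*sin(t) - 6*t^2*cos(t) - 7*t^2*cos(2*t) - 6*t*sin(t) + 2*t*cos(t) + 42*t*cos(2*t) - 21*sin(2*t) - 6*cos(t) - 7*cos(2*t)/2 - 7/2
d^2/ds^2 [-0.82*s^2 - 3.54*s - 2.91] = -1.64000000000000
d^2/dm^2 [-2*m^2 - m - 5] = -4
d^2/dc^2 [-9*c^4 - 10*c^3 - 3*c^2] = -108*c^2 - 60*c - 6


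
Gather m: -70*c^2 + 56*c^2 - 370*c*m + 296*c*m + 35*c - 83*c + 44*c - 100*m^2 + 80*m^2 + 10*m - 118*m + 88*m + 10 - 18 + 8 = -14*c^2 - 4*c - 20*m^2 + m*(-74*c - 20)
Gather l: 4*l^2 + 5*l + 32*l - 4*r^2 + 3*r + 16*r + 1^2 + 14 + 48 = 4*l^2 + 37*l - 4*r^2 + 19*r + 63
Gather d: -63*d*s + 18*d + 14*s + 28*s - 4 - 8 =d*(18 - 63*s) + 42*s - 12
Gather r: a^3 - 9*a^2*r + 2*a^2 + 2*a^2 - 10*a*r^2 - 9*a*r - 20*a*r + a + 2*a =a^3 + 4*a^2 - 10*a*r^2 + 3*a + r*(-9*a^2 - 29*a)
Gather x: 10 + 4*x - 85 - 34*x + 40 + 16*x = -14*x - 35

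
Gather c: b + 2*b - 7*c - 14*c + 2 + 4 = 3*b - 21*c + 6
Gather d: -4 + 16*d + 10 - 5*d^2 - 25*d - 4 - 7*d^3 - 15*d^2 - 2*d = -7*d^3 - 20*d^2 - 11*d + 2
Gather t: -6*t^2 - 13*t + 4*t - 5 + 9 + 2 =-6*t^2 - 9*t + 6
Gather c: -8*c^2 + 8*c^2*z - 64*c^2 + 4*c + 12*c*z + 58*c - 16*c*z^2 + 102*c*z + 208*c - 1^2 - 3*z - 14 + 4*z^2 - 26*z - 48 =c^2*(8*z - 72) + c*(-16*z^2 + 114*z + 270) + 4*z^2 - 29*z - 63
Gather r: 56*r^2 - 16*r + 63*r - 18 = 56*r^2 + 47*r - 18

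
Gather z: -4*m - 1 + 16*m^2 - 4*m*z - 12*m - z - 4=16*m^2 - 16*m + z*(-4*m - 1) - 5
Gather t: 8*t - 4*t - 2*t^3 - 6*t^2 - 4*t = -2*t^3 - 6*t^2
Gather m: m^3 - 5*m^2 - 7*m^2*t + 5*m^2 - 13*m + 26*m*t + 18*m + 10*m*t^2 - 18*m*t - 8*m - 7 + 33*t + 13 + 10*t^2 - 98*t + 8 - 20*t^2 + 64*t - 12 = m^3 - 7*m^2*t + m*(10*t^2 + 8*t - 3) - 10*t^2 - t + 2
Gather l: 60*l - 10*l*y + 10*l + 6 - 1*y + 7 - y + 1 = l*(70 - 10*y) - 2*y + 14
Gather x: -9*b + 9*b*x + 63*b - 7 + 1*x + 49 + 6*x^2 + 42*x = 54*b + 6*x^2 + x*(9*b + 43) + 42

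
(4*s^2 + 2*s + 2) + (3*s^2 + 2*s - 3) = 7*s^2 + 4*s - 1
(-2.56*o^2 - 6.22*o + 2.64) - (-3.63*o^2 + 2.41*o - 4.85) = 1.07*o^2 - 8.63*o + 7.49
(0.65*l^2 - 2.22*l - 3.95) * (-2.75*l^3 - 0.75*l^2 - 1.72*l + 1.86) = -1.7875*l^5 + 5.6175*l^4 + 11.4095*l^3 + 7.9899*l^2 + 2.6648*l - 7.347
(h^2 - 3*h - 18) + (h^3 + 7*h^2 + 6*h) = h^3 + 8*h^2 + 3*h - 18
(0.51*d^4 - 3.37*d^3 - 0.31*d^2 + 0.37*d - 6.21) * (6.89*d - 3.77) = 3.5139*d^5 - 25.142*d^4 + 10.569*d^3 + 3.718*d^2 - 44.1818*d + 23.4117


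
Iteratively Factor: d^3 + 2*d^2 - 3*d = (d)*(d^2 + 2*d - 3) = d*(d + 3)*(d - 1)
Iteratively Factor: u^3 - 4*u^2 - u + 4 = (u - 4)*(u^2 - 1) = (u - 4)*(u - 1)*(u + 1)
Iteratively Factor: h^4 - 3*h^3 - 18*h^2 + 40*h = (h)*(h^3 - 3*h^2 - 18*h + 40) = h*(h + 4)*(h^2 - 7*h + 10) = h*(h - 5)*(h + 4)*(h - 2)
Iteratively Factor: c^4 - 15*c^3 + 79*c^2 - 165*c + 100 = (c - 5)*(c^3 - 10*c^2 + 29*c - 20) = (c - 5)*(c - 4)*(c^2 - 6*c + 5) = (c - 5)^2*(c - 4)*(c - 1)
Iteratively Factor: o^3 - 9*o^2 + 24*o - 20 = (o - 2)*(o^2 - 7*o + 10) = (o - 5)*(o - 2)*(o - 2)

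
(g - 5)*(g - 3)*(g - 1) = g^3 - 9*g^2 + 23*g - 15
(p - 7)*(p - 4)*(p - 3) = p^3 - 14*p^2 + 61*p - 84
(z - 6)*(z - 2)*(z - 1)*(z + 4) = z^4 - 5*z^3 - 16*z^2 + 68*z - 48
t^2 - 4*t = t*(t - 4)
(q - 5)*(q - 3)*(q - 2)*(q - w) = q^4 - q^3*w - 10*q^3 + 10*q^2*w + 31*q^2 - 31*q*w - 30*q + 30*w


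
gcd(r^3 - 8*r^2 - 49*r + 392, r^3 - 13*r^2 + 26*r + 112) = r^2 - 15*r + 56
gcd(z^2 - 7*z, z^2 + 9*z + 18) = 1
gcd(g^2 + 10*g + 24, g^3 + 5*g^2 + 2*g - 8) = g + 4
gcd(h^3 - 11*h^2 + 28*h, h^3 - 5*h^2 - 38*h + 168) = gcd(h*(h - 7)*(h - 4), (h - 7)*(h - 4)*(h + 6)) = h^2 - 11*h + 28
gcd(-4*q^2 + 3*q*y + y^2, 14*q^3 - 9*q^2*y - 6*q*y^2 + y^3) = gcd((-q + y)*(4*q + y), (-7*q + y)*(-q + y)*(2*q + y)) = -q + y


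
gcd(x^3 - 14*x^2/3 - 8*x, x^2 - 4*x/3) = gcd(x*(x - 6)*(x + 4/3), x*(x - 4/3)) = x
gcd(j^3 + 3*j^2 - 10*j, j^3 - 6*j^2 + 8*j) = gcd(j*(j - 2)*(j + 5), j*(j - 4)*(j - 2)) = j^2 - 2*j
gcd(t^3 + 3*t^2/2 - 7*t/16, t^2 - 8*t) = t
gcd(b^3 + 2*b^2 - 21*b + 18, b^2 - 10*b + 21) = b - 3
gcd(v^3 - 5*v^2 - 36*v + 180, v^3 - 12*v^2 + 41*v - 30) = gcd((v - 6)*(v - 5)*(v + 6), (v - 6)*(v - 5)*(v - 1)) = v^2 - 11*v + 30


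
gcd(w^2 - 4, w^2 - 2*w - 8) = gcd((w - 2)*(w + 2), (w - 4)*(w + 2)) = w + 2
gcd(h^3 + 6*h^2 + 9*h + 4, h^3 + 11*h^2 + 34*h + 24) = h^2 + 5*h + 4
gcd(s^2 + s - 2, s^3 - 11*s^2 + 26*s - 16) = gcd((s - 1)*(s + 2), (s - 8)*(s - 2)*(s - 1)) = s - 1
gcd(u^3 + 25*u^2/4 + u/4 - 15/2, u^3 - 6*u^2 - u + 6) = u - 1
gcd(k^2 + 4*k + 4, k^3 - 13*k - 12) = 1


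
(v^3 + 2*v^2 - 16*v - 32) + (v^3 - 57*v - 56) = 2*v^3 + 2*v^2 - 73*v - 88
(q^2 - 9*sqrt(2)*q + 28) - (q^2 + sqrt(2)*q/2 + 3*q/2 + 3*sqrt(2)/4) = -19*sqrt(2)*q/2 - 3*q/2 - 3*sqrt(2)/4 + 28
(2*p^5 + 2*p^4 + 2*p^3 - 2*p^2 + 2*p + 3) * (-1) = -2*p^5 - 2*p^4 - 2*p^3 + 2*p^2 - 2*p - 3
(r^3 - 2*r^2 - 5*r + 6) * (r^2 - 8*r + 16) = r^5 - 10*r^4 + 27*r^3 + 14*r^2 - 128*r + 96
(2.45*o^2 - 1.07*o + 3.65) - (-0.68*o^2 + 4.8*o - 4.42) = 3.13*o^2 - 5.87*o + 8.07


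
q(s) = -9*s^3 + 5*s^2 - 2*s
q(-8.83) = 6603.69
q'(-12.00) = -4010.00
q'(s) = -27*s^2 + 10*s - 2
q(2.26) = -82.87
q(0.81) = -3.12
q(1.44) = -19.39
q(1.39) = -17.29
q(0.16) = -0.23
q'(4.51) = -506.08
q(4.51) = -732.92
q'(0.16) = -1.09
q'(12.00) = -3770.00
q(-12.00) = 16296.00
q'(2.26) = -117.31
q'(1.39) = -40.27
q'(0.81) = -11.61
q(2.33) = -91.36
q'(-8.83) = -2195.46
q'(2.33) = -125.28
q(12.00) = -14856.00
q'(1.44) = -43.59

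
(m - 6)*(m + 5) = m^2 - m - 30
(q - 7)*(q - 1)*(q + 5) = q^3 - 3*q^2 - 33*q + 35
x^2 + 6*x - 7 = (x - 1)*(x + 7)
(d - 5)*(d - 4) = d^2 - 9*d + 20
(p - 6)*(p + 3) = p^2 - 3*p - 18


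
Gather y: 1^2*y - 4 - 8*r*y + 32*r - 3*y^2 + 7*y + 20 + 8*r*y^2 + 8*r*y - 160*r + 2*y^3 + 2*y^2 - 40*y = -128*r + 2*y^3 + y^2*(8*r - 1) - 32*y + 16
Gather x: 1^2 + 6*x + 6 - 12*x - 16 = -6*x - 9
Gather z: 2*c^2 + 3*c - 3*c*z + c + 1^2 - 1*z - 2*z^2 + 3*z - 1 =2*c^2 + 4*c - 2*z^2 + z*(2 - 3*c)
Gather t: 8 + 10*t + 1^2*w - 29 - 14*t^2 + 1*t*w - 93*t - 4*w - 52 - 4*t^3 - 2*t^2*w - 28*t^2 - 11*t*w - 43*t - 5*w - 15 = -4*t^3 + t^2*(-2*w - 42) + t*(-10*w - 126) - 8*w - 88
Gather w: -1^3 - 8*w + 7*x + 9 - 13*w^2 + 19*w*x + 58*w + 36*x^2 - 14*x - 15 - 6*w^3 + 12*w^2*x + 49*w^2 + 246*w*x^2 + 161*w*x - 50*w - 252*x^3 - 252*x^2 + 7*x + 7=-6*w^3 + w^2*(12*x + 36) + w*(246*x^2 + 180*x) - 252*x^3 - 216*x^2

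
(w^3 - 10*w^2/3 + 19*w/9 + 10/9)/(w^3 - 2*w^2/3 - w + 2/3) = (9*w^3 - 30*w^2 + 19*w + 10)/(3*(3*w^3 - 2*w^2 - 3*w + 2))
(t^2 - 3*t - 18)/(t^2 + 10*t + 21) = (t - 6)/(t + 7)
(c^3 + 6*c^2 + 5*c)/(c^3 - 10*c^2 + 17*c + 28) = c*(c + 5)/(c^2 - 11*c + 28)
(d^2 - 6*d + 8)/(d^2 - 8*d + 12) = (d - 4)/(d - 6)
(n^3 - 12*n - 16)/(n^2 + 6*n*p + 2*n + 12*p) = (n^2 - 2*n - 8)/(n + 6*p)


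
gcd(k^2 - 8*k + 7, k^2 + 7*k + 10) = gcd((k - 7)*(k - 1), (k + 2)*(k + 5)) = 1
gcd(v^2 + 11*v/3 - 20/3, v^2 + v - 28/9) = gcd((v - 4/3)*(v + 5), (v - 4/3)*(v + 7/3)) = v - 4/3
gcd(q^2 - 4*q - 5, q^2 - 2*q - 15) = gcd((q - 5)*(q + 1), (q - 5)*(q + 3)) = q - 5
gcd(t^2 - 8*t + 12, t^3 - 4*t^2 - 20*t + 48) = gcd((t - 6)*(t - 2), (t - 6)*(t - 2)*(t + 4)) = t^2 - 8*t + 12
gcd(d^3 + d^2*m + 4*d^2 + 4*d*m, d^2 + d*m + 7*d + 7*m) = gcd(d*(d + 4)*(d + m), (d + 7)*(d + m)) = d + m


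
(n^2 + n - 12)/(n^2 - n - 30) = (-n^2 - n + 12)/(-n^2 + n + 30)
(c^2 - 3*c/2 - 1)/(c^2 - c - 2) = (c + 1/2)/(c + 1)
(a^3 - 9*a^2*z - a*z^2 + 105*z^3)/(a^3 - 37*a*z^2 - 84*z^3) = (a - 5*z)/(a + 4*z)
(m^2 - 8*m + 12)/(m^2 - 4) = (m - 6)/(m + 2)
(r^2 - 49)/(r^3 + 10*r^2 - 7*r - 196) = (r - 7)/(r^2 + 3*r - 28)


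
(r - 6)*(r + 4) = r^2 - 2*r - 24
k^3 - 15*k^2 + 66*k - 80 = (k - 8)*(k - 5)*(k - 2)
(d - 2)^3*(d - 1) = d^4 - 7*d^3 + 18*d^2 - 20*d + 8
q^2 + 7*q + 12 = (q + 3)*(q + 4)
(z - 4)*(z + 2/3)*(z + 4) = z^3 + 2*z^2/3 - 16*z - 32/3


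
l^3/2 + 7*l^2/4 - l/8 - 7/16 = (l/2 + 1/4)*(l - 1/2)*(l + 7/2)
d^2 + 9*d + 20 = (d + 4)*(d + 5)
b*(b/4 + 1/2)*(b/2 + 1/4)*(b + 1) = b^4/8 + 7*b^3/16 + 7*b^2/16 + b/8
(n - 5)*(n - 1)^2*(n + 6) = n^4 - n^3 - 31*n^2 + 61*n - 30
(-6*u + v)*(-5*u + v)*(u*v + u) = 30*u^3*v + 30*u^3 - 11*u^2*v^2 - 11*u^2*v + u*v^3 + u*v^2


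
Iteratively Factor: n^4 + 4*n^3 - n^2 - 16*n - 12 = (n + 1)*(n^3 + 3*n^2 - 4*n - 12) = (n + 1)*(n + 2)*(n^2 + n - 6) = (n - 2)*(n + 1)*(n + 2)*(n + 3)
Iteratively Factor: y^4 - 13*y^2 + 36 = (y - 3)*(y^3 + 3*y^2 - 4*y - 12) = (y - 3)*(y + 2)*(y^2 + y - 6) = (y - 3)*(y - 2)*(y + 2)*(y + 3)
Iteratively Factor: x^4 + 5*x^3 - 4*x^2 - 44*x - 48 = (x + 4)*(x^3 + x^2 - 8*x - 12) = (x + 2)*(x + 4)*(x^2 - x - 6) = (x + 2)^2*(x + 4)*(x - 3)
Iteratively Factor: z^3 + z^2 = (z)*(z^2 + z) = z*(z + 1)*(z)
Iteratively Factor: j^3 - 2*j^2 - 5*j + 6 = (j + 2)*(j^2 - 4*j + 3) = (j - 1)*(j + 2)*(j - 3)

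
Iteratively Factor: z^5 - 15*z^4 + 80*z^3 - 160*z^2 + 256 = (z - 4)*(z^4 - 11*z^3 + 36*z^2 - 16*z - 64) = (z - 4)^2*(z^3 - 7*z^2 + 8*z + 16) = (z - 4)^3*(z^2 - 3*z - 4) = (z - 4)^3*(z + 1)*(z - 4)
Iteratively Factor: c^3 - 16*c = (c + 4)*(c^2 - 4*c) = c*(c + 4)*(c - 4)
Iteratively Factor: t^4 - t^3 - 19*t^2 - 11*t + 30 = (t - 1)*(t^3 - 19*t - 30) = (t - 5)*(t - 1)*(t^2 + 5*t + 6) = (t - 5)*(t - 1)*(t + 2)*(t + 3)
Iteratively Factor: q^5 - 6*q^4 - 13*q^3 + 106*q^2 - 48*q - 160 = (q - 2)*(q^4 - 4*q^3 - 21*q^2 + 64*q + 80) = (q - 4)*(q - 2)*(q^3 - 21*q - 20) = (q - 4)*(q - 2)*(q + 1)*(q^2 - q - 20) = (q - 5)*(q - 4)*(q - 2)*(q + 1)*(q + 4)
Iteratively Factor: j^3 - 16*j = (j + 4)*(j^2 - 4*j) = (j - 4)*(j + 4)*(j)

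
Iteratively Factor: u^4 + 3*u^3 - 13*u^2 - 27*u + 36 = (u + 3)*(u^3 - 13*u + 12) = (u - 1)*(u + 3)*(u^2 + u - 12) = (u - 1)*(u + 3)*(u + 4)*(u - 3)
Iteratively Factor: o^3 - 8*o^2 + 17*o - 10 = (o - 2)*(o^2 - 6*o + 5) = (o - 2)*(o - 1)*(o - 5)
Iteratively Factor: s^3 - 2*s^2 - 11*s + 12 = (s - 4)*(s^2 + 2*s - 3) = (s - 4)*(s - 1)*(s + 3)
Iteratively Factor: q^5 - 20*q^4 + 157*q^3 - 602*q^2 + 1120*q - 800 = (q - 5)*(q^4 - 15*q^3 + 82*q^2 - 192*q + 160) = (q - 5)*(q - 4)*(q^3 - 11*q^2 + 38*q - 40) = (q - 5)*(q - 4)*(q - 2)*(q^2 - 9*q + 20) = (q - 5)*(q - 4)^2*(q - 2)*(q - 5)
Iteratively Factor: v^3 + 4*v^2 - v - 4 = (v + 4)*(v^2 - 1) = (v - 1)*(v + 4)*(v + 1)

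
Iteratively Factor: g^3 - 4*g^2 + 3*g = (g - 1)*(g^2 - 3*g) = (g - 3)*(g - 1)*(g)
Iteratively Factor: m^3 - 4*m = (m - 2)*(m^2 + 2*m) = m*(m - 2)*(m + 2)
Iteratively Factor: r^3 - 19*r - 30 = (r - 5)*(r^2 + 5*r + 6) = (r - 5)*(r + 3)*(r + 2)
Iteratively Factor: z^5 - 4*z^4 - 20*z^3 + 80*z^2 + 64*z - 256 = (z - 4)*(z^4 - 20*z^2 + 64) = (z - 4)^2*(z^3 + 4*z^2 - 4*z - 16) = (z - 4)^2*(z + 4)*(z^2 - 4) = (z - 4)^2*(z - 2)*(z + 4)*(z + 2)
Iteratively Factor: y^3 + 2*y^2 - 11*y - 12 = (y + 1)*(y^2 + y - 12) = (y + 1)*(y + 4)*(y - 3)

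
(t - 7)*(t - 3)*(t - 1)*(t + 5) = t^4 - 6*t^3 - 24*t^2 + 134*t - 105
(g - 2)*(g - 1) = g^2 - 3*g + 2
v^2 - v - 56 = (v - 8)*(v + 7)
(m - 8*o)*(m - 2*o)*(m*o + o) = m^3*o - 10*m^2*o^2 + m^2*o + 16*m*o^3 - 10*m*o^2 + 16*o^3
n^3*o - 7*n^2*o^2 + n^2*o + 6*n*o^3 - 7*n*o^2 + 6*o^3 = (n - 6*o)*(n - o)*(n*o + o)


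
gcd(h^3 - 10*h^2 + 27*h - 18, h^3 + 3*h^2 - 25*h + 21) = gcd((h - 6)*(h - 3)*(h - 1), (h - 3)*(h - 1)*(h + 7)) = h^2 - 4*h + 3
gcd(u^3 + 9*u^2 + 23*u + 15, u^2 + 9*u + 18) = u + 3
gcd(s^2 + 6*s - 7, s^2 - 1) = s - 1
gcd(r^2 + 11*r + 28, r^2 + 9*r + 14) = r + 7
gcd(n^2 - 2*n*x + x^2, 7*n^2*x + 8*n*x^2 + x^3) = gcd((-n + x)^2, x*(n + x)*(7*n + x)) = 1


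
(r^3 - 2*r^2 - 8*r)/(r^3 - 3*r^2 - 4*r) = (r + 2)/(r + 1)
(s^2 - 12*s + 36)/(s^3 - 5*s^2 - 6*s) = (s - 6)/(s*(s + 1))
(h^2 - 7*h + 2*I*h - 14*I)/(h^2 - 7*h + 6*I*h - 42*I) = (h + 2*I)/(h + 6*I)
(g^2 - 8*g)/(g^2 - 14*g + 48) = g/(g - 6)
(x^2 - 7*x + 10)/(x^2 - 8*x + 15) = (x - 2)/(x - 3)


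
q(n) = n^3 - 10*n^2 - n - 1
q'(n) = 3*n^2 - 20*n - 1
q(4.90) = -128.35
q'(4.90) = -26.97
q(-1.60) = -29.10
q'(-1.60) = 38.68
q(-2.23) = -59.59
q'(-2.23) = 58.52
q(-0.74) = -6.14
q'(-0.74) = 15.44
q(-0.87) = -8.36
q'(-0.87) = 18.67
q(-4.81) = -338.84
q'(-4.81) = 164.61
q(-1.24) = -17.04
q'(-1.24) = 28.41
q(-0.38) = -2.12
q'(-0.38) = 7.03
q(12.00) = 275.00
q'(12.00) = 191.00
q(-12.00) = -3157.00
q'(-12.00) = 671.00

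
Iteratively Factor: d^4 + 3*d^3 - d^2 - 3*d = (d + 1)*(d^3 + 2*d^2 - 3*d) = (d - 1)*(d + 1)*(d^2 + 3*d) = d*(d - 1)*(d + 1)*(d + 3)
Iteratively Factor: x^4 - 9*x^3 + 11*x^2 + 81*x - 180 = (x - 5)*(x^3 - 4*x^2 - 9*x + 36) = (x - 5)*(x + 3)*(x^2 - 7*x + 12) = (x - 5)*(x - 3)*(x + 3)*(x - 4)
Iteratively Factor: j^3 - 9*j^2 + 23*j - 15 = (j - 1)*(j^2 - 8*j + 15) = (j - 3)*(j - 1)*(j - 5)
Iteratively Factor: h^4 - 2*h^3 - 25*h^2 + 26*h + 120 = (h - 3)*(h^3 + h^2 - 22*h - 40) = (h - 3)*(h + 2)*(h^2 - h - 20) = (h - 3)*(h + 2)*(h + 4)*(h - 5)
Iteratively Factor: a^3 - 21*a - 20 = (a + 1)*(a^2 - a - 20) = (a + 1)*(a + 4)*(a - 5)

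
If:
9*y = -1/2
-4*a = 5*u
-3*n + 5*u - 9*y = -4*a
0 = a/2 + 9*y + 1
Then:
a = -1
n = 1/6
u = 4/5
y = -1/18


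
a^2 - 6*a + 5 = (a - 5)*(a - 1)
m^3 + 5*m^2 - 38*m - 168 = (m - 6)*(m + 4)*(m + 7)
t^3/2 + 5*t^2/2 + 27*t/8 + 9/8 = (t/2 + 1/4)*(t + 3/2)*(t + 3)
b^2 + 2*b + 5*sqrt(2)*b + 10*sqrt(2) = (b + 2)*(b + 5*sqrt(2))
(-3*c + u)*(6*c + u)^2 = -108*c^3 + 9*c*u^2 + u^3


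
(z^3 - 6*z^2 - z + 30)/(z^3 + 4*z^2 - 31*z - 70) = (z - 3)/(z + 7)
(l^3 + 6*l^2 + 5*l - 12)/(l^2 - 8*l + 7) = (l^2 + 7*l + 12)/(l - 7)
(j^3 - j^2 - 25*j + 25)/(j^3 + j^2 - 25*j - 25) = (j - 1)/(j + 1)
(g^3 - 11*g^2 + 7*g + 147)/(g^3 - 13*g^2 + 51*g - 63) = (g^2 - 4*g - 21)/(g^2 - 6*g + 9)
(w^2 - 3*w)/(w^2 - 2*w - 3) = w/(w + 1)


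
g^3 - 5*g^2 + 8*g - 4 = (g - 2)^2*(g - 1)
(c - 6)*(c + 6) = c^2 - 36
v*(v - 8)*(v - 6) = v^3 - 14*v^2 + 48*v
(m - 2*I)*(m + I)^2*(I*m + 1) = I*m^4 + m^3 + 3*I*m^2 + m + 2*I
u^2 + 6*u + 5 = (u + 1)*(u + 5)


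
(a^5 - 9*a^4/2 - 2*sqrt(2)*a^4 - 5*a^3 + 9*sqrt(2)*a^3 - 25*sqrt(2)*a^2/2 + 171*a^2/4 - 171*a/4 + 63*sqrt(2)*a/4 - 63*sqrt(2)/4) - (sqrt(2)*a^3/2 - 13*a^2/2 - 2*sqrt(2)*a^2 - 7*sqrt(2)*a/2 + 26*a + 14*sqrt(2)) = a^5 - 9*a^4/2 - 2*sqrt(2)*a^4 - 5*a^3 + 17*sqrt(2)*a^3/2 - 21*sqrt(2)*a^2/2 + 197*a^2/4 - 275*a/4 + 77*sqrt(2)*a/4 - 119*sqrt(2)/4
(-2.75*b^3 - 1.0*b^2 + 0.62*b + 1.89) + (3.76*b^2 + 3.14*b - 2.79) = -2.75*b^3 + 2.76*b^2 + 3.76*b - 0.9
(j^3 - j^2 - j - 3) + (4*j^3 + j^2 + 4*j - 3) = 5*j^3 + 3*j - 6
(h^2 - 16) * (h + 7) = h^3 + 7*h^2 - 16*h - 112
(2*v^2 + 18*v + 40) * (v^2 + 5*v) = 2*v^4 + 28*v^3 + 130*v^2 + 200*v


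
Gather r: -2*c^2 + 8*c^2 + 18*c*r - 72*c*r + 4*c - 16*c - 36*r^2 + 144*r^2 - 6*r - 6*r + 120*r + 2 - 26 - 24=6*c^2 - 12*c + 108*r^2 + r*(108 - 54*c) - 48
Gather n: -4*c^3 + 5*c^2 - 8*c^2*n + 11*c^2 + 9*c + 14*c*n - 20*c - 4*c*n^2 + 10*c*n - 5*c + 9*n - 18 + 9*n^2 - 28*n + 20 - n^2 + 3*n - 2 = -4*c^3 + 16*c^2 - 16*c + n^2*(8 - 4*c) + n*(-8*c^2 + 24*c - 16)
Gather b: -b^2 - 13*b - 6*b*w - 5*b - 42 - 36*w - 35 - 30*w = -b^2 + b*(-6*w - 18) - 66*w - 77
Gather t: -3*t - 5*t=-8*t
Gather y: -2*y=-2*y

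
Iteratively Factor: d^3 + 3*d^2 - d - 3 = (d + 3)*(d^2 - 1) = (d + 1)*(d + 3)*(d - 1)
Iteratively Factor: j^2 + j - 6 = (j + 3)*(j - 2)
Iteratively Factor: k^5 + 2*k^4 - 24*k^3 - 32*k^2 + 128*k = (k - 2)*(k^4 + 4*k^3 - 16*k^2 - 64*k) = k*(k - 2)*(k^3 + 4*k^2 - 16*k - 64) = k*(k - 2)*(k + 4)*(k^2 - 16) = k*(k - 2)*(k + 4)^2*(k - 4)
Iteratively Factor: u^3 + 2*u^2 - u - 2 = (u - 1)*(u^2 + 3*u + 2) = (u - 1)*(u + 1)*(u + 2)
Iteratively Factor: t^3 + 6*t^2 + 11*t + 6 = (t + 3)*(t^2 + 3*t + 2) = (t + 1)*(t + 3)*(t + 2)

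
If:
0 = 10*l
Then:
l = 0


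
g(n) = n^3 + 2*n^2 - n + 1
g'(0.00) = -1.00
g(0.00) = 1.00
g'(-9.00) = 206.00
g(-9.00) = -557.00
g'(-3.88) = 28.64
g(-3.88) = -23.42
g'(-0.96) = -2.08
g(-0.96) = 2.92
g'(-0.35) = -2.03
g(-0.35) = 1.55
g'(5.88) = 126.24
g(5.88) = 267.57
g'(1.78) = 15.63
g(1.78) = 11.20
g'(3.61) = 52.54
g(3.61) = 70.50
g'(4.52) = 78.37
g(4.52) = 129.69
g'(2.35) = 24.97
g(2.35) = 22.67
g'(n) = 3*n^2 + 4*n - 1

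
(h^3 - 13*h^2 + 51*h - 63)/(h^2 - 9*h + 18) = (h^2 - 10*h + 21)/(h - 6)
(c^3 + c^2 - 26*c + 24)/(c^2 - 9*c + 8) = (c^2 + 2*c - 24)/(c - 8)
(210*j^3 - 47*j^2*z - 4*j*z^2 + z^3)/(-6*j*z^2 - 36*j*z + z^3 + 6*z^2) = (-35*j^2 + 2*j*z + z^2)/(z*(z + 6))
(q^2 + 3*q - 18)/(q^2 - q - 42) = (q - 3)/(q - 7)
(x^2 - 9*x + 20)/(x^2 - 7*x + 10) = (x - 4)/(x - 2)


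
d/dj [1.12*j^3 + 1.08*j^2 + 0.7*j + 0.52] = 3.36*j^2 + 2.16*j + 0.7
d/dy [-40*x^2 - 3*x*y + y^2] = -3*x + 2*y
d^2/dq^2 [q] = 0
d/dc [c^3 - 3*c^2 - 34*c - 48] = 3*c^2 - 6*c - 34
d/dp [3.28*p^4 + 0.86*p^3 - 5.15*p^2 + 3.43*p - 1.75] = 13.12*p^3 + 2.58*p^2 - 10.3*p + 3.43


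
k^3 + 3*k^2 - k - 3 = (k - 1)*(k + 1)*(k + 3)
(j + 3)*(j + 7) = j^2 + 10*j + 21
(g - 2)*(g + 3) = g^2 + g - 6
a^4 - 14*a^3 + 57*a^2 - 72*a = a*(a - 8)*(a - 3)^2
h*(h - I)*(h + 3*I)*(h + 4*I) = h^4 + 6*I*h^3 - 5*h^2 + 12*I*h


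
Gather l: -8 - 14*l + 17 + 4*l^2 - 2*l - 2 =4*l^2 - 16*l + 7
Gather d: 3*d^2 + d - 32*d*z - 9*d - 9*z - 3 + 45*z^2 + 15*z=3*d^2 + d*(-32*z - 8) + 45*z^2 + 6*z - 3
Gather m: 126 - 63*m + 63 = 189 - 63*m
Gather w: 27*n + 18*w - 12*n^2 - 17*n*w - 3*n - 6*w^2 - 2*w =-12*n^2 + 24*n - 6*w^2 + w*(16 - 17*n)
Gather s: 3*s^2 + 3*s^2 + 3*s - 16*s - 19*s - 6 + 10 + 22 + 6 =6*s^2 - 32*s + 32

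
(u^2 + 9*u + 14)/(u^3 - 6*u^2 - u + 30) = (u + 7)/(u^2 - 8*u + 15)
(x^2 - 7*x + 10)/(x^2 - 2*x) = (x - 5)/x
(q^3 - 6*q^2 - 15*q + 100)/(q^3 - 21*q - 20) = (q - 5)/(q + 1)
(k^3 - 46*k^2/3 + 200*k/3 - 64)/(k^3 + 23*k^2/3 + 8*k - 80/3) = (k^2 - 14*k + 48)/(k^2 + 9*k + 20)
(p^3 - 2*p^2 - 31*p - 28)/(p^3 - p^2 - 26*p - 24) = (p - 7)/(p - 6)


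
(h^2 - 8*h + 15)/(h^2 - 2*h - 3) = (h - 5)/(h + 1)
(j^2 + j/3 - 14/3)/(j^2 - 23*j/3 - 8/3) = (-3*j^2 - j + 14)/(-3*j^2 + 23*j + 8)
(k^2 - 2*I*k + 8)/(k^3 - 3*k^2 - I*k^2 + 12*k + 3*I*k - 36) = (k + 2*I)/(k^2 + 3*k*(-1 + I) - 9*I)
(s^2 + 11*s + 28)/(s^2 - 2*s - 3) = (s^2 + 11*s + 28)/(s^2 - 2*s - 3)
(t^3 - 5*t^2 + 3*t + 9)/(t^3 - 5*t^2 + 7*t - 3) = (t^2 - 2*t - 3)/(t^2 - 2*t + 1)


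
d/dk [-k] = -1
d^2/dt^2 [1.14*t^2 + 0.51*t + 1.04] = 2.28000000000000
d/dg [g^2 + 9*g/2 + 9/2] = 2*g + 9/2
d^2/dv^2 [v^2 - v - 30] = 2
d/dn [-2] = 0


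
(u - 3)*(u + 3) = u^2 - 9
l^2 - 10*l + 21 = (l - 7)*(l - 3)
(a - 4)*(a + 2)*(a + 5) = a^3 + 3*a^2 - 18*a - 40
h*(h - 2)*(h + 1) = h^3 - h^2 - 2*h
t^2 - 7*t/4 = t*(t - 7/4)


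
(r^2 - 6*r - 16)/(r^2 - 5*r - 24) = (r + 2)/(r + 3)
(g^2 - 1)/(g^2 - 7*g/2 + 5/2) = 2*(g + 1)/(2*g - 5)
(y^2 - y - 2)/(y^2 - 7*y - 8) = (y - 2)/(y - 8)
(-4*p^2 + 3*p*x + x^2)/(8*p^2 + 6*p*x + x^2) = (-p + x)/(2*p + x)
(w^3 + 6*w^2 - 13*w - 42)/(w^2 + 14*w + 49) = (w^2 - w - 6)/(w + 7)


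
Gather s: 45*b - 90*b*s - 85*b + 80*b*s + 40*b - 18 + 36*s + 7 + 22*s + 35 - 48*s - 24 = s*(10 - 10*b)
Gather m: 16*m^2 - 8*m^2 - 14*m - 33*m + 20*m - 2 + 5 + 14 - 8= 8*m^2 - 27*m + 9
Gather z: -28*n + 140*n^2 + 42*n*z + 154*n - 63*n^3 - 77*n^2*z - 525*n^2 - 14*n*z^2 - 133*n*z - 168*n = -63*n^3 - 385*n^2 - 14*n*z^2 - 42*n + z*(-77*n^2 - 91*n)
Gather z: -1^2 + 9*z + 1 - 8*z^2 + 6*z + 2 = -8*z^2 + 15*z + 2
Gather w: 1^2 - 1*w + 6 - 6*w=7 - 7*w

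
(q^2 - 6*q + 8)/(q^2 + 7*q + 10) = (q^2 - 6*q + 8)/(q^2 + 7*q + 10)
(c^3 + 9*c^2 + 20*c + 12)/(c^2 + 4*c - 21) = (c^3 + 9*c^2 + 20*c + 12)/(c^2 + 4*c - 21)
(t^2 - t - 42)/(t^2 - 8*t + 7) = (t + 6)/(t - 1)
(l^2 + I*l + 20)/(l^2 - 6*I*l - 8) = (l + 5*I)/(l - 2*I)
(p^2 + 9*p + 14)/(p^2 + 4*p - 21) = (p + 2)/(p - 3)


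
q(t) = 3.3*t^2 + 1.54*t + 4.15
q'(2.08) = 15.27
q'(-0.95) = -4.73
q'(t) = 6.6*t + 1.54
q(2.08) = 21.63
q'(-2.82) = -17.07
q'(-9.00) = -57.86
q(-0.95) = 5.67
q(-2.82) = 26.05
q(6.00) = 132.19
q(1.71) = 16.43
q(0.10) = 4.34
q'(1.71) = 12.83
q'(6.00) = 41.14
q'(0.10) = 2.20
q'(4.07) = 28.40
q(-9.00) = 257.59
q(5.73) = 121.32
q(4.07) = 65.08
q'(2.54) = 18.30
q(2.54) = 29.35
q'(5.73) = 39.36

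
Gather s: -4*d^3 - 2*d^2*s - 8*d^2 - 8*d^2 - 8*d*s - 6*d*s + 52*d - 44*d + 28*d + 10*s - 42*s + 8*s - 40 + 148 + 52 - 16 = -4*d^3 - 16*d^2 + 36*d + s*(-2*d^2 - 14*d - 24) + 144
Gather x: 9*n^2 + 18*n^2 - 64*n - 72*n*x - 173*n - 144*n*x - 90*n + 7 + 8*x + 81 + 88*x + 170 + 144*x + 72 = 27*n^2 - 327*n + x*(240 - 216*n) + 330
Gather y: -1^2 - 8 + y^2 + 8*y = y^2 + 8*y - 9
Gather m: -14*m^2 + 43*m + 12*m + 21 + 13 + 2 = -14*m^2 + 55*m + 36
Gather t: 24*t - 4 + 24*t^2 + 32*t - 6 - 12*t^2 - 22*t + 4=12*t^2 + 34*t - 6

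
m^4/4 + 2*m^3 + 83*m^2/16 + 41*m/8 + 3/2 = (m/4 + 1)*(m + 1/2)*(m + 3/2)*(m + 2)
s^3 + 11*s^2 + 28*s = s*(s + 4)*(s + 7)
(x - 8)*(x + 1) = x^2 - 7*x - 8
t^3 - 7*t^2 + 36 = (t - 6)*(t - 3)*(t + 2)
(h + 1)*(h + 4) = h^2 + 5*h + 4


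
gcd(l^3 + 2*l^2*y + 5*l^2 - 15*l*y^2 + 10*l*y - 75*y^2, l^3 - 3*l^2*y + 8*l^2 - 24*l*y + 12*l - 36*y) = -l + 3*y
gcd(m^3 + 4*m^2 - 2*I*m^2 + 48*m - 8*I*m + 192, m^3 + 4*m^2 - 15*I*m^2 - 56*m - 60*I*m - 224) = m^2 + m*(4 - 8*I) - 32*I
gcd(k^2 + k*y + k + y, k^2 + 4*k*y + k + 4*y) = k + 1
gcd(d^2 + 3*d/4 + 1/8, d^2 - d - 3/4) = d + 1/2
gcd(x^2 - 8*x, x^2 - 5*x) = x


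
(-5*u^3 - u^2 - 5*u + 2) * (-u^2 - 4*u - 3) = 5*u^5 + 21*u^4 + 24*u^3 + 21*u^2 + 7*u - 6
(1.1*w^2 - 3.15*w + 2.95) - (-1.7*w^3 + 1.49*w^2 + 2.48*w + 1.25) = 1.7*w^3 - 0.39*w^2 - 5.63*w + 1.7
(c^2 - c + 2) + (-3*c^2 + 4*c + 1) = -2*c^2 + 3*c + 3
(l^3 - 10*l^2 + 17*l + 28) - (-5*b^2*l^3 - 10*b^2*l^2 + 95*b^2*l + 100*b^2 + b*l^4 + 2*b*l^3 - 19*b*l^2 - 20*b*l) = 5*b^2*l^3 + 10*b^2*l^2 - 95*b^2*l - 100*b^2 - b*l^4 - 2*b*l^3 + 19*b*l^2 + 20*b*l + l^3 - 10*l^2 + 17*l + 28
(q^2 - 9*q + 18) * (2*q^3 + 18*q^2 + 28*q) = 2*q^5 - 98*q^3 + 72*q^2 + 504*q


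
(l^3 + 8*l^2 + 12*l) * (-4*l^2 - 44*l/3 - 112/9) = -4*l^5 - 140*l^4/3 - 1600*l^3/9 - 2480*l^2/9 - 448*l/3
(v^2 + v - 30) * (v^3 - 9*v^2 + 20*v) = v^5 - 8*v^4 - 19*v^3 + 290*v^2 - 600*v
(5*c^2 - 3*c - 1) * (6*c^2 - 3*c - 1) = 30*c^4 - 33*c^3 - 2*c^2 + 6*c + 1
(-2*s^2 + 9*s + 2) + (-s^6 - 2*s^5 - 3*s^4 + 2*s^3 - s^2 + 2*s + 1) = -s^6 - 2*s^5 - 3*s^4 + 2*s^3 - 3*s^2 + 11*s + 3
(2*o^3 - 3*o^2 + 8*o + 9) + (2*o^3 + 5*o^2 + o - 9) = 4*o^3 + 2*o^2 + 9*o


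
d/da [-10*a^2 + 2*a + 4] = 2 - 20*a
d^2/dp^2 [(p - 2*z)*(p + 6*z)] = 2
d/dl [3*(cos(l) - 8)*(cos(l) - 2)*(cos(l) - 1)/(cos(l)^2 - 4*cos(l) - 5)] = 3*(-cos(l)^4 + 8*cos(l)^3 - 3*cos(l)^2 - 142*cos(l) + 194)*sin(l)/((cos(l) - 5)^2*(cos(l) + 1)^2)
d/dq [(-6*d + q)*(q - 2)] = -6*d + 2*q - 2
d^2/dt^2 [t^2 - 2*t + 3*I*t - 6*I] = 2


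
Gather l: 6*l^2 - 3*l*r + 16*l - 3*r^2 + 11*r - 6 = 6*l^2 + l*(16 - 3*r) - 3*r^2 + 11*r - 6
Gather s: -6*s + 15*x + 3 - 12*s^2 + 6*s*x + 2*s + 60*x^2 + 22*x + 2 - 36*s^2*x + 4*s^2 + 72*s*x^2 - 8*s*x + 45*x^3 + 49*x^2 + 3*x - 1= s^2*(-36*x - 8) + s*(72*x^2 - 2*x - 4) + 45*x^3 + 109*x^2 + 40*x + 4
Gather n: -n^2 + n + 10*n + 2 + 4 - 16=-n^2 + 11*n - 10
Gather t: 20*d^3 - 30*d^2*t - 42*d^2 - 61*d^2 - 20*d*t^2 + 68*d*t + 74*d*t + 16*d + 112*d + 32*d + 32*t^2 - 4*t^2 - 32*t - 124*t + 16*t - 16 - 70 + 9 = 20*d^3 - 103*d^2 + 160*d + t^2*(28 - 20*d) + t*(-30*d^2 + 142*d - 140) - 77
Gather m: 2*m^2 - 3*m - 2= 2*m^2 - 3*m - 2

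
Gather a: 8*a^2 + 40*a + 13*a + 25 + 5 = 8*a^2 + 53*a + 30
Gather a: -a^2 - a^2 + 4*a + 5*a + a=-2*a^2 + 10*a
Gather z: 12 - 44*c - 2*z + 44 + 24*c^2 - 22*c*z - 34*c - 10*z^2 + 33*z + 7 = 24*c^2 - 78*c - 10*z^2 + z*(31 - 22*c) + 63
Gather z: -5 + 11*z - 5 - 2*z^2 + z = -2*z^2 + 12*z - 10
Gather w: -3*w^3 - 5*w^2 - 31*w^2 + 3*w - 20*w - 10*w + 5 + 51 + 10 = -3*w^3 - 36*w^2 - 27*w + 66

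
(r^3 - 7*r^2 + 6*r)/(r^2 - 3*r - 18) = r*(r - 1)/(r + 3)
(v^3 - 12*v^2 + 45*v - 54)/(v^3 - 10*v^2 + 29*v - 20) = (v^3 - 12*v^2 + 45*v - 54)/(v^3 - 10*v^2 + 29*v - 20)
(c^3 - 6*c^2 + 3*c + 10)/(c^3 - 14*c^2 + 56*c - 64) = (c^2 - 4*c - 5)/(c^2 - 12*c + 32)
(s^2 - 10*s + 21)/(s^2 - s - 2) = (-s^2 + 10*s - 21)/(-s^2 + s + 2)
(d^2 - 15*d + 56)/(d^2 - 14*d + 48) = (d - 7)/(d - 6)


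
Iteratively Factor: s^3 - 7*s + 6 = (s - 1)*(s^2 + s - 6) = (s - 2)*(s - 1)*(s + 3)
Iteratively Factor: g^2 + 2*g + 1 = (g + 1)*(g + 1)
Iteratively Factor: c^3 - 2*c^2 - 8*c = (c)*(c^2 - 2*c - 8) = c*(c + 2)*(c - 4)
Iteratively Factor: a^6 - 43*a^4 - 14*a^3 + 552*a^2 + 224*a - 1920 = (a + 4)*(a^5 - 4*a^4 - 27*a^3 + 94*a^2 + 176*a - 480) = (a - 4)*(a + 4)*(a^4 - 27*a^2 - 14*a + 120) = (a - 4)*(a - 2)*(a + 4)*(a^3 + 2*a^2 - 23*a - 60) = (a - 5)*(a - 4)*(a - 2)*(a + 4)*(a^2 + 7*a + 12) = (a - 5)*(a - 4)*(a - 2)*(a + 4)^2*(a + 3)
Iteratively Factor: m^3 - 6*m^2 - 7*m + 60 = (m - 4)*(m^2 - 2*m - 15) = (m - 4)*(m + 3)*(m - 5)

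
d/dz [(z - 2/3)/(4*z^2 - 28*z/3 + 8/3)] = (-9*z^2 + 12*z - 8)/(4*(9*z^4 - 42*z^3 + 61*z^2 - 28*z + 4))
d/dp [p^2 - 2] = 2*p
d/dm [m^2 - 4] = 2*m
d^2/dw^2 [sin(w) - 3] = -sin(w)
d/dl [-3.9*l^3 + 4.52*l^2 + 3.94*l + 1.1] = -11.7*l^2 + 9.04*l + 3.94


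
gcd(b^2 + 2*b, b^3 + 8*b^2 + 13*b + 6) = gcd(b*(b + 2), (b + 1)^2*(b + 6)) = 1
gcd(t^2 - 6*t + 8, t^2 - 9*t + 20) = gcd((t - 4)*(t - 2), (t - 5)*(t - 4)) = t - 4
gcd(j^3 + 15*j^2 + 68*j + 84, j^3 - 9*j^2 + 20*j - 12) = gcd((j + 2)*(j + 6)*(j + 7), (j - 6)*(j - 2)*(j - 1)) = 1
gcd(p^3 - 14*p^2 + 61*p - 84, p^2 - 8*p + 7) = p - 7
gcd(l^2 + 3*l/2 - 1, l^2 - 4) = l + 2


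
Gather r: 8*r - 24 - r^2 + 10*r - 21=-r^2 + 18*r - 45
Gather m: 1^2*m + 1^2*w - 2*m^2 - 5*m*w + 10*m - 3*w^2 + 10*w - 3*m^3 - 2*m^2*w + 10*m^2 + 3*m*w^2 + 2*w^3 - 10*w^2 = -3*m^3 + m^2*(8 - 2*w) + m*(3*w^2 - 5*w + 11) + 2*w^3 - 13*w^2 + 11*w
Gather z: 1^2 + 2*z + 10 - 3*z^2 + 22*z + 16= -3*z^2 + 24*z + 27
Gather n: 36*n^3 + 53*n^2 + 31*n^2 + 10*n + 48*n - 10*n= 36*n^3 + 84*n^2 + 48*n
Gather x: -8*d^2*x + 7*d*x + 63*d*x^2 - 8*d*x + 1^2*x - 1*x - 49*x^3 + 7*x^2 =-49*x^3 + x^2*(63*d + 7) + x*(-8*d^2 - d)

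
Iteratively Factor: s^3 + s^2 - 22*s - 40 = (s + 4)*(s^2 - 3*s - 10) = (s - 5)*(s + 4)*(s + 2)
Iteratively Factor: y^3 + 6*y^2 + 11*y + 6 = (y + 1)*(y^2 + 5*y + 6) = (y + 1)*(y + 2)*(y + 3)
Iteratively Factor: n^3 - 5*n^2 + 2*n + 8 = (n - 4)*(n^2 - n - 2) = (n - 4)*(n - 2)*(n + 1)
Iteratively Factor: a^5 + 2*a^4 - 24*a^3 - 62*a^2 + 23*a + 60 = (a - 5)*(a^4 + 7*a^3 + 11*a^2 - 7*a - 12) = (a - 5)*(a - 1)*(a^3 + 8*a^2 + 19*a + 12) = (a - 5)*(a - 1)*(a + 3)*(a^2 + 5*a + 4) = (a - 5)*(a - 1)*(a + 1)*(a + 3)*(a + 4)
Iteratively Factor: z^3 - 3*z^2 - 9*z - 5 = (z + 1)*(z^2 - 4*z - 5) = (z + 1)^2*(z - 5)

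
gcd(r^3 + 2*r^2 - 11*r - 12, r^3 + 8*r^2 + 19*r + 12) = r^2 + 5*r + 4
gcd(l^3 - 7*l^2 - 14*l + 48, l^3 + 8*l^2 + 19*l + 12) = l + 3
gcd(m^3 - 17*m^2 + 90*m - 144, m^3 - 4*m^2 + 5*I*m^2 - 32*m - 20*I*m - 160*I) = m - 8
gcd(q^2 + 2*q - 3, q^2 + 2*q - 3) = q^2 + 2*q - 3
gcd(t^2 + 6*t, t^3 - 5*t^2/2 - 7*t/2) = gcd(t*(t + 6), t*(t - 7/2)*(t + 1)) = t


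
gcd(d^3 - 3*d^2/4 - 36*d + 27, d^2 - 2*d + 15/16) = d - 3/4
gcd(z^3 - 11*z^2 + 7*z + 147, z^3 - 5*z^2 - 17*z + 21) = z^2 - 4*z - 21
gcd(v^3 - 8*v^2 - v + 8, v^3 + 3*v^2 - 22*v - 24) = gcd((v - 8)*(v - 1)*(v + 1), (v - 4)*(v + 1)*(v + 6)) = v + 1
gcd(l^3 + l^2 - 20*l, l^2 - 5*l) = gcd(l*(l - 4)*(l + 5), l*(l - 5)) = l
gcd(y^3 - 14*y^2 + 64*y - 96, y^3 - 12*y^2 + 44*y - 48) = y^2 - 10*y + 24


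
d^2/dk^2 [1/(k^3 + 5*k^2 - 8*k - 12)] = 2*(-(3*k + 5)*(k^3 + 5*k^2 - 8*k - 12) + (3*k^2 + 10*k - 8)^2)/(k^3 + 5*k^2 - 8*k - 12)^3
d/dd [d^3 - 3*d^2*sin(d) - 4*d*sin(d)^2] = -3*d^2*cos(d) + 3*d^2 - 6*d*sin(d) - 4*d*sin(2*d) - 4*sin(d)^2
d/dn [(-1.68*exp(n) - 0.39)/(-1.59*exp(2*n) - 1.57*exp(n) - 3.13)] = (-2.6712*exp(2*n) - 1.2402*exp(n) + 4.6461)*exp(n)/(2.5281*exp(4*n) + 4.9926*exp(3*n) + 12.4183*exp(2*n) + 9.8282*exp(n) + 9.7969)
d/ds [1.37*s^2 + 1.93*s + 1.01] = 2.74*s + 1.93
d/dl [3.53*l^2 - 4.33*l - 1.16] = 7.06*l - 4.33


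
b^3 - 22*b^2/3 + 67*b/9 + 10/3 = (b - 6)*(b - 5/3)*(b + 1/3)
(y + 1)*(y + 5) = y^2 + 6*y + 5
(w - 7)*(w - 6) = w^2 - 13*w + 42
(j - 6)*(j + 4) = j^2 - 2*j - 24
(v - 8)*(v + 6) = v^2 - 2*v - 48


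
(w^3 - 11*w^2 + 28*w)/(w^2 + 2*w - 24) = w*(w - 7)/(w + 6)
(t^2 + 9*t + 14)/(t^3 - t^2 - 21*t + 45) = (t^2 + 9*t + 14)/(t^3 - t^2 - 21*t + 45)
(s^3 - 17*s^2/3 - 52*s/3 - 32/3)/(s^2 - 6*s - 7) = (3*s^2 - 20*s - 32)/(3*(s - 7))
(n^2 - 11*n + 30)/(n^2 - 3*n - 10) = (n - 6)/(n + 2)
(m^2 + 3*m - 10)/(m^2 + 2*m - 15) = (m - 2)/(m - 3)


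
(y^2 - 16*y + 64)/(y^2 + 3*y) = (y^2 - 16*y + 64)/(y*(y + 3))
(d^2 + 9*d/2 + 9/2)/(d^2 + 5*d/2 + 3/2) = (d + 3)/(d + 1)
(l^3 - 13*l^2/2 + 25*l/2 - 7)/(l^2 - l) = l - 11/2 + 7/l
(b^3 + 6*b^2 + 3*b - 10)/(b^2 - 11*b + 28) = (b^3 + 6*b^2 + 3*b - 10)/(b^2 - 11*b + 28)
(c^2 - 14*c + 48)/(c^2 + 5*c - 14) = (c^2 - 14*c + 48)/(c^2 + 5*c - 14)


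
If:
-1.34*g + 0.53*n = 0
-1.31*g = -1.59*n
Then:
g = 0.00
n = 0.00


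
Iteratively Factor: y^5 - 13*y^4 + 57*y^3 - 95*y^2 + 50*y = (y - 2)*(y^4 - 11*y^3 + 35*y^2 - 25*y) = y*(y - 2)*(y^3 - 11*y^2 + 35*y - 25) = y*(y - 2)*(y - 1)*(y^2 - 10*y + 25) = y*(y - 5)*(y - 2)*(y - 1)*(y - 5)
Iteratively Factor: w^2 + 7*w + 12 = (w + 4)*(w + 3)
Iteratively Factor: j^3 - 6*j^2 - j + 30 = (j - 3)*(j^2 - 3*j - 10) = (j - 5)*(j - 3)*(j + 2)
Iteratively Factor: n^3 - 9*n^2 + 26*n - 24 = (n - 3)*(n^2 - 6*n + 8) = (n - 4)*(n - 3)*(n - 2)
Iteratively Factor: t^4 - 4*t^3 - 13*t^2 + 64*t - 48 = (t - 1)*(t^3 - 3*t^2 - 16*t + 48) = (t - 1)*(t + 4)*(t^2 - 7*t + 12) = (t - 3)*(t - 1)*(t + 4)*(t - 4)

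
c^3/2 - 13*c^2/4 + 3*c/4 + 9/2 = (c/2 + 1/2)*(c - 6)*(c - 3/2)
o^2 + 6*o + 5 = (o + 1)*(o + 5)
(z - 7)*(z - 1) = z^2 - 8*z + 7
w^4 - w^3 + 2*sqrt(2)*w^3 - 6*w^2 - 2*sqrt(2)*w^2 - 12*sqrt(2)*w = w*(w - 3)*(w + 2)*(w + 2*sqrt(2))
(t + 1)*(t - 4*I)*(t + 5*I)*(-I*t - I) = -I*t^4 + t^3 - 2*I*t^3 + 2*t^2 - 21*I*t^2 + t - 40*I*t - 20*I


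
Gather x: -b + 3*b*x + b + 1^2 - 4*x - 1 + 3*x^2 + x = 3*x^2 + x*(3*b - 3)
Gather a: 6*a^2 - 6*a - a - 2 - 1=6*a^2 - 7*a - 3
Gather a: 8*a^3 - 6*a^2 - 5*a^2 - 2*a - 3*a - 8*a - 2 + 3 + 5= 8*a^3 - 11*a^2 - 13*a + 6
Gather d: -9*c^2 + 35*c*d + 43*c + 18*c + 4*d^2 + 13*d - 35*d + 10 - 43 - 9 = -9*c^2 + 61*c + 4*d^2 + d*(35*c - 22) - 42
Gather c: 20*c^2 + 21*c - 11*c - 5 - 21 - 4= 20*c^2 + 10*c - 30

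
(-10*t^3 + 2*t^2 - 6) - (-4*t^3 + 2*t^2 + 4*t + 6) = -6*t^3 - 4*t - 12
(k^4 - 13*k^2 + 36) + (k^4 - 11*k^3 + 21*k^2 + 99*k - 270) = 2*k^4 - 11*k^3 + 8*k^2 + 99*k - 234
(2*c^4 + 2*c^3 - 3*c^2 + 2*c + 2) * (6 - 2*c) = -4*c^5 + 8*c^4 + 18*c^3 - 22*c^2 + 8*c + 12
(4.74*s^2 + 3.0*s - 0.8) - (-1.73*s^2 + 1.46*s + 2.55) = 6.47*s^2 + 1.54*s - 3.35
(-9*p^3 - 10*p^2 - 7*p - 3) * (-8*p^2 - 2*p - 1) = 72*p^5 + 98*p^4 + 85*p^3 + 48*p^2 + 13*p + 3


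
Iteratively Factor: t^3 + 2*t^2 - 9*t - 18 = (t + 3)*(t^2 - t - 6) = (t + 2)*(t + 3)*(t - 3)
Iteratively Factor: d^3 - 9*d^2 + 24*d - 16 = (d - 1)*(d^2 - 8*d + 16) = (d - 4)*(d - 1)*(d - 4)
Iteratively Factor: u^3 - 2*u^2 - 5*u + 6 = (u - 3)*(u^2 + u - 2) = (u - 3)*(u + 2)*(u - 1)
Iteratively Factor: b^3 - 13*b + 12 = (b + 4)*(b^2 - 4*b + 3) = (b - 3)*(b + 4)*(b - 1)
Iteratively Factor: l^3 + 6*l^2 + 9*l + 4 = (l + 1)*(l^2 + 5*l + 4) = (l + 1)^2*(l + 4)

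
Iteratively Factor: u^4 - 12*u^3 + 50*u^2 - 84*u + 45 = (u - 3)*(u^3 - 9*u^2 + 23*u - 15) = (u - 3)*(u - 1)*(u^2 - 8*u + 15) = (u - 3)^2*(u - 1)*(u - 5)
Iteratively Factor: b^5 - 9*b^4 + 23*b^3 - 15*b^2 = (b - 3)*(b^4 - 6*b^3 + 5*b^2) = b*(b - 3)*(b^3 - 6*b^2 + 5*b) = b^2*(b - 3)*(b^2 - 6*b + 5) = b^2*(b - 5)*(b - 3)*(b - 1)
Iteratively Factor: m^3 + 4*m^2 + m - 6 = (m - 1)*(m^2 + 5*m + 6) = (m - 1)*(m + 3)*(m + 2)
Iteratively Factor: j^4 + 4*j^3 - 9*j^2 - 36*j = (j + 3)*(j^3 + j^2 - 12*j) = (j - 3)*(j + 3)*(j^2 + 4*j) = (j - 3)*(j + 3)*(j + 4)*(j)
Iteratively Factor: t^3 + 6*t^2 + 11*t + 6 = (t + 2)*(t^2 + 4*t + 3) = (t + 1)*(t + 2)*(t + 3)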